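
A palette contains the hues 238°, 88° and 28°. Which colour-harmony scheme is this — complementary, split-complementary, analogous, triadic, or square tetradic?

split-complementary

Sort the hues: 28°, 88°, 238°.
Successive gaps around the wheel: 60°, 150°, 150°.
Two 150° gaps and one 60° gap — a base hue opposite a pair of accents 30° either side of its complement — is the split-complementary pattern.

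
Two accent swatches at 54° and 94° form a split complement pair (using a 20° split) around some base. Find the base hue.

254°

The accents sit 20° either side of the complement, so the complement is their short-arc midpoint on the wheel.
Short-arc midpoint of 54° and 94°: 74°.
Base is 180° from the complement: 74 − 180 = -106 → -106 + 360 = 254°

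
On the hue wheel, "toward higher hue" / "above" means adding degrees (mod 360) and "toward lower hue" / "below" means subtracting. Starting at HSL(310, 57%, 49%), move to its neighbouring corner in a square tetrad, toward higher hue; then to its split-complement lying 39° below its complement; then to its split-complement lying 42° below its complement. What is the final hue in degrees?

319°

+90° (square ↑): 310 + 90 = 400 → 400 − 360 = 40°
+141° (split-comp 39° ↓): 40 + 141 = 181°
+138° (split-comp 42° ↓): 181 + 138 = 319°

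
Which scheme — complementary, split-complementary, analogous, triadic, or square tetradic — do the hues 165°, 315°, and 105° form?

split-complementary

Sort the hues: 105°, 165°, 315°.
Successive gaps around the wheel: 60°, 150°, 150°.
Two 150° gaps and one 60° gap — a base hue opposite a pair of accents 30° either side of its complement — is the split-complementary pattern.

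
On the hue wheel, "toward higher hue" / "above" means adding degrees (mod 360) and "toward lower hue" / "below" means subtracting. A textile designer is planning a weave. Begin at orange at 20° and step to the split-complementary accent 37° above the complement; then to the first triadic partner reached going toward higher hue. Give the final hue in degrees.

357°

split-comp 37° ↑ +217°: 20 + 217 = 237°
triadic ↑ +120°: 237 + 120 = 357°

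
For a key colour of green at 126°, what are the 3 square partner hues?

216°, 306°, and 36°

A square tetradic scheme places four hues every 90°.
126 + 90 = 216°
126 + 180 = 306°
126 + 270 = 396 → 396 − 360 = 36°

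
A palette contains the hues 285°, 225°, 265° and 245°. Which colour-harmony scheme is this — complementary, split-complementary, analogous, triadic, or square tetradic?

Sort the hues: 225°, 245°, 265°, 285°.
Successive gaps around the wheel: 20°, 20°, 20°, 300°.
A run of hues at equal small steps (20°) with one large closing gap is an analogous group.

analogous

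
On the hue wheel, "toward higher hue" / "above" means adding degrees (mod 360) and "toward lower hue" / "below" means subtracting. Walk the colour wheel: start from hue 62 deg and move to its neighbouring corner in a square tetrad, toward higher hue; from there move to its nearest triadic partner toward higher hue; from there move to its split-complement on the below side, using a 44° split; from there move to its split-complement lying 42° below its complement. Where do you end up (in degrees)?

186°

62 + 90 = 152°   (square ↑)
152 + 120 = 272°   (triadic ↑)
272 + 136 = 408 → 408 − 360 = 48°   (split-comp 44° ↓)
48 + 138 = 186°   (split-comp 42° ↓)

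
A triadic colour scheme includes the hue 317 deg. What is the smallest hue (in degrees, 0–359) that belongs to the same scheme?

77°

A triad places three hues 120° apart.
The full set through 317° is {77°, 197°, 317°}.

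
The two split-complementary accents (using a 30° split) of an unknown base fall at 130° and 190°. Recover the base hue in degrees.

340°

The accents sit 30° either side of the complement, so the complement is their short-arc midpoint on the wheel.
Short-arc midpoint of 130° and 190°: 160°.
Base is 180° from the complement: 160 − 180 = -20 → -20 + 360 = 340°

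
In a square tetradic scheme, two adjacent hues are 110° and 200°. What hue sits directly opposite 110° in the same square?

A square tetradic scheme places four hues 90° apart; opposite corners are 180° apart.
110 + 180 = 290°

290°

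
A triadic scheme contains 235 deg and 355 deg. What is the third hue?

A triad spaces three hues 120° apart.
The full set is {115°, 235°, 355°}.

115°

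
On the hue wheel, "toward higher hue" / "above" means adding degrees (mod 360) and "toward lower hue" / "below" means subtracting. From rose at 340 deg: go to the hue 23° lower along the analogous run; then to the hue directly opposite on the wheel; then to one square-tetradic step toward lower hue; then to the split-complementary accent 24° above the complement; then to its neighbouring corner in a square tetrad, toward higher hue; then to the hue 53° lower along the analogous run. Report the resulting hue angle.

288°

analog 23° ↓ −23°: 340 − 23 = 317°
complement +180°: 317 + 180 = 497 → 497 − 360 = 137°
square ↓ −90°: 137 − 90 = 47°
split-comp 24° ↑ +204°: 47 + 204 = 251°
square ↑ +90°: 251 + 90 = 341°
analog 53° ↓ −53°: 341 − 53 = 288°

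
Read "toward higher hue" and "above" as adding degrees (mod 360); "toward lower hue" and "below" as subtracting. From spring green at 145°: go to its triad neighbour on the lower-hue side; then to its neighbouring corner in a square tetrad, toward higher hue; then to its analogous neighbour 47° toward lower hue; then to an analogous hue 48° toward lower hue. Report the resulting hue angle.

145 − 120 = 25°   (triadic ↓)
25 + 90 = 115°   (square ↑)
115 − 47 = 68°   (analog 47° ↓)
68 − 48 = 20°   (analog 48° ↓)

20°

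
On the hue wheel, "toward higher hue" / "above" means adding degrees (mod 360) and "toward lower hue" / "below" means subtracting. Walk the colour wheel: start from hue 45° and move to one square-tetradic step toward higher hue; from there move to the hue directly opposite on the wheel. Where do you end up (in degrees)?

315°

+90° (square ↑): 45 + 90 = 135°
+180° (complement): 135 + 180 = 315°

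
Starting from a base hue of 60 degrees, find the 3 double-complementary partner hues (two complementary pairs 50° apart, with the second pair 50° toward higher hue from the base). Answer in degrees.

110°, 240°, 290°

A rectangular tetradic uses two complementary pairs 50° apart: offsets 0°, 50°, 180°, 230°.
60 + 50 = 110°
60 + 180 = 240°
60 + 230 = 290°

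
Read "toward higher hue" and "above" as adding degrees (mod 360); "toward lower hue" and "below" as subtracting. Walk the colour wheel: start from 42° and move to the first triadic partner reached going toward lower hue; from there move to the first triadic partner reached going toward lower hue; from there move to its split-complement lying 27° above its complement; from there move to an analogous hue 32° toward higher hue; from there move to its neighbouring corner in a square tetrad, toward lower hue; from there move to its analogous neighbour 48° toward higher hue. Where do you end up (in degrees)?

triadic ↓ −120°: 42 − 120 = -78 → -78 + 360 = 282°
triadic ↓ −120°: 282 − 120 = 162°
split-comp 27° ↑ +207°: 162 + 207 = 369 → 369 − 360 = 9°
analog 32° ↑ +32°: 9 + 32 = 41°
square ↓ −90°: 41 − 90 = -49 → -49 + 360 = 311°
analog 48° ↑ +48°: 311 + 48 = 359°

359°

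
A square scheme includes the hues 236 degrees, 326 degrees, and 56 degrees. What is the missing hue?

A square tetradic scheme places four hues every 90°.
The full set through 56° is {56°, 146°, 236°, 326°}.
Given {56°, 236°, 326°}, the missing hue is 146°.

146°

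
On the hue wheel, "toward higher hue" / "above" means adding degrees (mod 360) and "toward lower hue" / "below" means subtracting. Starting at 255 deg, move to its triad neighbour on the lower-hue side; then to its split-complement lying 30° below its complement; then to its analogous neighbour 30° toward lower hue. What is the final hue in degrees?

255°

255 − 120 = 135°   (triadic ↓)
135 + 150 = 285°   (split-comp 30° ↓)
285 − 30 = 255°   (analog 30° ↓)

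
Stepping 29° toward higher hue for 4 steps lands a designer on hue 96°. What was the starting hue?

340°

4 steps of 29° (toward higher hue) give a net shift of +116°.
Start = end − shift: 96 − 116 = -20 → -20 + 360 = 340°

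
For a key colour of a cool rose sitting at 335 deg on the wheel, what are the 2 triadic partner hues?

95° and 215°

A triad places three hues 120° apart.
335 + 120 = 455 → 455 − 360 = 95°
335 + 240 = 575 → 575 − 360 = 215°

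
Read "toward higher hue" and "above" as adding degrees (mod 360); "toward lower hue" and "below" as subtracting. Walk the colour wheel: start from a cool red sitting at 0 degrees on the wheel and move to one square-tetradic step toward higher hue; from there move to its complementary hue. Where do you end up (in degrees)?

0 + 90 = 90°   (square ↑)
90 + 180 = 270°   (complement)

270°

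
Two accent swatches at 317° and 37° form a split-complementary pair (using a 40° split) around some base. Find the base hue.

The accents sit 40° either side of the complement, so the complement is their short-arc midpoint on the wheel.
Short-arc midpoint of 317° and 37°: 357°.
Base is 180° from the complement: 357 − 180 = 177°

177°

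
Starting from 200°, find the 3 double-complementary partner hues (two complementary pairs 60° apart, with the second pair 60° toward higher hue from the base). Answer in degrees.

260°, 20° and 80°

A rectangular tetradic uses two complementary pairs 60° apart: offsets 0°, 60°, 180°, 240°.
200 + 60 = 260°
200 + 180 = 380 → 380 − 360 = 20°
200 + 240 = 440 → 440 − 360 = 80°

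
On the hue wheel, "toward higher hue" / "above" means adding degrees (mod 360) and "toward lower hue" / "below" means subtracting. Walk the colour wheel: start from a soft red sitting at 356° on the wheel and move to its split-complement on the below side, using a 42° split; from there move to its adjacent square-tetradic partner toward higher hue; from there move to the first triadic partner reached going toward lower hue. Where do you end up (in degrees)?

104°

356 + 138 = 494 → 494 − 360 = 134°   (split-comp 42° ↓)
134 + 90 = 224°   (square ↑)
224 − 120 = 104°   (triadic ↓)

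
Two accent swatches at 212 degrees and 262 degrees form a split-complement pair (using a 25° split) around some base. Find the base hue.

57°

The accents sit 25° either side of the complement, so the complement is their short-arc midpoint on the wheel.
Short-arc midpoint of 212° and 262°: 237°.
Base is 180° from the complement: 237 − 180 = 57°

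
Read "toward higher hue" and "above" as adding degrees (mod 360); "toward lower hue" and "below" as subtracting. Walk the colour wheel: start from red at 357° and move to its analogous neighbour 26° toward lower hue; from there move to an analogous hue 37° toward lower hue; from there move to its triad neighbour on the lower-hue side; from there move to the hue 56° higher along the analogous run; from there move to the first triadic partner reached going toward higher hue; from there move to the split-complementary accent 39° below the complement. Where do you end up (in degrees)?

357 − 26 = 331°   (analog 26° ↓)
331 − 37 = 294°   (analog 37° ↓)
294 − 120 = 174°   (triadic ↓)
174 + 56 = 230°   (analog 56° ↑)
230 + 120 = 350°   (triadic ↑)
350 + 141 = 491 → 491 − 360 = 131°   (split-comp 39° ↓)

131°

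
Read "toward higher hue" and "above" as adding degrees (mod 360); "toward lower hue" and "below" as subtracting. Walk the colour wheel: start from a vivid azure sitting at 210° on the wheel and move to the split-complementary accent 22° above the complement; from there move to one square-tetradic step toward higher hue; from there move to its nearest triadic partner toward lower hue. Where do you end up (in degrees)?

22°

+202° (split-comp 22° ↑): 210 + 202 = 412 → 412 − 360 = 52°
+90° (square ↑): 52 + 90 = 142°
−120° (triadic ↓): 142 − 120 = 22°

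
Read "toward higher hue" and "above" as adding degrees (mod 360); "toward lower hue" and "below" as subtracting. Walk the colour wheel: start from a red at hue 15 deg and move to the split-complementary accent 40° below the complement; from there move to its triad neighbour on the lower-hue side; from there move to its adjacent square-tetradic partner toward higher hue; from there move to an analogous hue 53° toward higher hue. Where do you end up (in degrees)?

split-comp 40° ↓ +140°: 15 + 140 = 155°
triadic ↓ −120°: 155 − 120 = 35°
square ↑ +90°: 35 + 90 = 125°
analog 53° ↑ +53°: 125 + 53 = 178°

178°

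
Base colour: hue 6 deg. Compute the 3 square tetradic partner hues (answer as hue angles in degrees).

A square tetradic scheme places four hues every 90°.
6 + 90 = 96°
6 + 180 = 186°
6 + 270 = 276°

96°, 186° and 276°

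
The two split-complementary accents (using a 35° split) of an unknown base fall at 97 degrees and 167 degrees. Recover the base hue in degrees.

The accents sit 35° either side of the complement, so the complement is their short-arc midpoint on the wheel.
Short-arc midpoint of 97° and 167°: 132°.
Base is 180° from the complement: 132 − 180 = -48 → -48 + 360 = 312°

312°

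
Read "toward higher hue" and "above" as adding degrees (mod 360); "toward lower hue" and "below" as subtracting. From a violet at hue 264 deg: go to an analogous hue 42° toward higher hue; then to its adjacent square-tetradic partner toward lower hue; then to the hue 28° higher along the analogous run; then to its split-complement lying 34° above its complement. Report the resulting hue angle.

98°

264 + 42 = 306°   (analog 42° ↑)
306 − 90 = 216°   (square ↓)
216 + 28 = 244°   (analog 28° ↑)
244 + 214 = 458 → 458 − 360 = 98°   (split-comp 34° ↑)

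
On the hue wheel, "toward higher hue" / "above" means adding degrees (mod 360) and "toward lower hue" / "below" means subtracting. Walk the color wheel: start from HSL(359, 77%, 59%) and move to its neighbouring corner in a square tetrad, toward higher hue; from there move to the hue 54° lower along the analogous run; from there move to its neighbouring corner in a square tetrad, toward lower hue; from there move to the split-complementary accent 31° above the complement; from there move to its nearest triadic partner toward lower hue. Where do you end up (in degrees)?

square ↑ +90°: 359 + 90 = 449 → 449 − 360 = 89°
analog 54° ↓ −54°: 89 − 54 = 35°
square ↓ −90°: 35 − 90 = -55 → -55 + 360 = 305°
split-comp 31° ↑ +211°: 305 + 211 = 516 → 516 − 360 = 156°
triadic ↓ −120°: 156 − 120 = 36°

36°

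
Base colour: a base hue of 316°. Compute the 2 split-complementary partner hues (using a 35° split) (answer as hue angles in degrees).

Split-complementary hues sit 35° either side of the complement.
Complement of 316°: 316 + 180 = 496 → 496 − 360 = 136°
136 − 35 = 101°
136 + 35 = 171°

101° and 171°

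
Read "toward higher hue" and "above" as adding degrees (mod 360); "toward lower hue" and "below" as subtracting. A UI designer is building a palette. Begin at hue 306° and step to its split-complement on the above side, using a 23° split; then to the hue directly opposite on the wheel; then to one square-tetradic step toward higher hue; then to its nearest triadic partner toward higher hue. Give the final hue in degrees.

179°

+203° (split-comp 23° ↑): 306 + 203 = 509 → 509 − 360 = 149°
+180° (complement): 149 + 180 = 329°
+90° (square ↑): 329 + 90 = 419 → 419 − 360 = 59°
+120° (triadic ↑): 59 + 120 = 179°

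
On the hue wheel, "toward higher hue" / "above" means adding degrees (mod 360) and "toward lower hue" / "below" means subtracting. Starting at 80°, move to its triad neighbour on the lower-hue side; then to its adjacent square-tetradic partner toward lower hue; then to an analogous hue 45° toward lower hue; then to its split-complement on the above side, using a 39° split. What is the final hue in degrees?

−120° (triadic ↓): 80 − 120 = -40 → -40 + 360 = 320°
−90° (square ↓): 320 − 90 = 230°
−45° (analog 45° ↓): 230 − 45 = 185°
+219° (split-comp 39° ↑): 185 + 219 = 404 → 404 − 360 = 44°

44°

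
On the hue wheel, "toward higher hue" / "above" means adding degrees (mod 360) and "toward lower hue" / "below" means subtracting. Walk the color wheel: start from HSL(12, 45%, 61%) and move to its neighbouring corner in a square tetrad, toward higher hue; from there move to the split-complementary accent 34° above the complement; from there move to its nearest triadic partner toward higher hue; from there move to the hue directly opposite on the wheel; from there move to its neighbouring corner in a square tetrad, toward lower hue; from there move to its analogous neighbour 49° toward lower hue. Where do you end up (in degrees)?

square ↑ +90°: 12 + 90 = 102°
split-comp 34° ↑ +214°: 102 + 214 = 316°
triadic ↑ +120°: 316 + 120 = 436 → 436 − 360 = 76°
complement +180°: 76 + 180 = 256°
square ↓ −90°: 256 − 90 = 166°
analog 49° ↓ −49°: 166 − 49 = 117°

117°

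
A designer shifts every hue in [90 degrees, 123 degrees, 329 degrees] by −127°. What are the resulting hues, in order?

90 − 127 = -37 → -37 + 360 = 323°
123 − 127 = -4 → -4 + 360 = 356°
329 − 127 = 202°

323°, 356°, 202°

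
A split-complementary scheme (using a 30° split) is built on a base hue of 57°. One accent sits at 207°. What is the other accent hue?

267°

Split-complementary hues sit 30° either side of the complement.
Complement of the base 57°: 57 + 180 = 237°
The given accent 207° is 30° one side of 237°; the other accent sits 30° the other side: 237 + 30 = 267°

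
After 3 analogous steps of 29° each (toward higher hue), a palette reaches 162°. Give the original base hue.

75°

3 steps of 29° (toward higher hue) give a net shift of +87°.
Start = end − shift: 162 − 87 = 75°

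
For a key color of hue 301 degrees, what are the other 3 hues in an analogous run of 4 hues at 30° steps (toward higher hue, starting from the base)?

331°, 1°, and 31°

Analogous hues sit every 30° along the wheel.
301 + 30 = 331°
301 + 60 = 361 → 361 − 360 = 1°
301 + 90 = 391 → 391 − 360 = 31°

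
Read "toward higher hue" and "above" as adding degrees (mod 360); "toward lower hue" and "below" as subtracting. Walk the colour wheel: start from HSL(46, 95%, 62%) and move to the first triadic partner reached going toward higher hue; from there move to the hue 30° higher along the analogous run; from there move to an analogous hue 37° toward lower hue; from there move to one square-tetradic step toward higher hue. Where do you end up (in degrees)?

+120° (triadic ↑): 46 + 120 = 166°
+30° (analog 30° ↑): 166 + 30 = 196°
−37° (analog 37° ↓): 196 − 37 = 159°
+90° (square ↑): 159 + 90 = 249°

249°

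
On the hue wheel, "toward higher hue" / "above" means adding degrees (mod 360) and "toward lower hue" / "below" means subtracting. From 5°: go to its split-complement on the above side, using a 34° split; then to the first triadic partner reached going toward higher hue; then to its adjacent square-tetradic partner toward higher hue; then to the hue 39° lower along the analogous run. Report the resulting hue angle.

5 + 214 = 219°   (split-comp 34° ↑)
219 + 120 = 339°   (triadic ↑)
339 + 90 = 429 → 429 − 360 = 69°   (square ↑)
69 − 39 = 30°   (analog 39° ↓)

30°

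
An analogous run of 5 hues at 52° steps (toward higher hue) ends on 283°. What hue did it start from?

4 steps of 52° (toward higher hue) give a net shift of +208°.
Start = end − shift: 283 − 208 = 75°

75°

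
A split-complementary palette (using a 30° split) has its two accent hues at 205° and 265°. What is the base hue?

55°

The accents sit 30° either side of the complement, so the complement is their short-arc midpoint on the wheel.
Short-arc midpoint of 205° and 265°: 235°.
Base is 180° from the complement: 235 − 180 = 55°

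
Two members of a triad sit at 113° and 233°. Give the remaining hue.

353°

A triad spaces three hues 120° apart.
The full set is {113°, 233°, 353°}.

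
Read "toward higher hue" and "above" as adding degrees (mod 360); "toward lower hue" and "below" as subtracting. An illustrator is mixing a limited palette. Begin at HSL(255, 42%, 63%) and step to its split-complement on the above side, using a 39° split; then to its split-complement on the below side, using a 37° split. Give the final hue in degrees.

255 + 219 = 474 → 474 − 360 = 114°   (split-comp 39° ↑)
114 + 143 = 257°   (split-comp 37° ↓)

257°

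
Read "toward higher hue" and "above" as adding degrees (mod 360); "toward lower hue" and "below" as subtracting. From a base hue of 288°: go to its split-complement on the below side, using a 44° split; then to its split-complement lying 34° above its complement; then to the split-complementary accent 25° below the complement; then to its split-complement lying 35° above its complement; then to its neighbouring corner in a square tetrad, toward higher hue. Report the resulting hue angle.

+136° (split-comp 44° ↓): 288 + 136 = 424 → 424 − 360 = 64°
+214° (split-comp 34° ↑): 64 + 214 = 278°
+155° (split-comp 25° ↓): 278 + 155 = 433 → 433 − 360 = 73°
+215° (split-comp 35° ↑): 73 + 215 = 288°
+90° (square ↑): 288 + 90 = 378 → 378 − 360 = 18°

18°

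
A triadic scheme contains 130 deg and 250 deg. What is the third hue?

A triad spaces three hues 120° apart.
The full set is {10°, 130°, 250°}.

10°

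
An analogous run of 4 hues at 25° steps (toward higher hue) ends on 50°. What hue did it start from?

335°

3 steps of 25° (toward higher hue) give a net shift of +75°.
Start = end − shift: 50 − 75 = -25 → -25 + 360 = 335°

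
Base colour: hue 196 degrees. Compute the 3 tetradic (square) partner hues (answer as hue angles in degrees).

286°, 16°, 106°

A square tetradic scheme places four hues every 90°.
196 + 90 = 286°
196 + 180 = 376 → 376 − 360 = 16°
196 + 270 = 466 → 466 − 360 = 106°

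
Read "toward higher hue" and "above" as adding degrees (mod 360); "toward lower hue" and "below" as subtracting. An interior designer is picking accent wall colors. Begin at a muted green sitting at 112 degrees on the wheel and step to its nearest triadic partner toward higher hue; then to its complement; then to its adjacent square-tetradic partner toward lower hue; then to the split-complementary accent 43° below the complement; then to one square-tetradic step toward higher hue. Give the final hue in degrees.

189°

112 + 120 = 232°   (triadic ↑)
232 + 180 = 412 → 412 − 360 = 52°   (complement)
52 − 90 = -38 → -38 + 360 = 322°   (square ↓)
322 + 137 = 459 → 459 − 360 = 99°   (split-comp 43° ↓)
99 + 90 = 189°   (square ↑)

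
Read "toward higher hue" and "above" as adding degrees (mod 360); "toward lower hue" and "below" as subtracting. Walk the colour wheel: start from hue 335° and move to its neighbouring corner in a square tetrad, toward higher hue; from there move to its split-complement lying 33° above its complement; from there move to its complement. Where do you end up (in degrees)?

98°

square ↑ +90°: 335 + 90 = 425 → 425 − 360 = 65°
split-comp 33° ↑ +213°: 65 + 213 = 278°
complement +180°: 278 + 180 = 458 → 458 − 360 = 98°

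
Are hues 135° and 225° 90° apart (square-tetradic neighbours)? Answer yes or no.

yes

Angular distance: |135 − 225| = 90 = 90°.
90° apart (square-tetradic neighbours) requires 90°.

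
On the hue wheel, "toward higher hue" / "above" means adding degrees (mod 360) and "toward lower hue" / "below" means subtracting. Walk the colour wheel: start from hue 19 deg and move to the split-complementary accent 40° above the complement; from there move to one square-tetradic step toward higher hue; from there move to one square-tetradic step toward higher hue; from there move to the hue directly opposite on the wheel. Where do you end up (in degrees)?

+220° (split-comp 40° ↑): 19 + 220 = 239°
+90° (square ↑): 239 + 90 = 329°
+90° (square ↑): 329 + 90 = 419 → 419 − 360 = 59°
+180° (complement): 59 + 180 = 239°

239°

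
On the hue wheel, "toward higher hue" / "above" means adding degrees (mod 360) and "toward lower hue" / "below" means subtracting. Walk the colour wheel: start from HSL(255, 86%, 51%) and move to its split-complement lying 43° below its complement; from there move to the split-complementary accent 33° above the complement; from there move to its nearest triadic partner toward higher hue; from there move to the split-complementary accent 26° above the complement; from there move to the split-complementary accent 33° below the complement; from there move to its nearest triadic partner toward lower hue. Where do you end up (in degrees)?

238°

split-comp 43° ↓ +137°: 255 + 137 = 392 → 392 − 360 = 32°
split-comp 33° ↑ +213°: 32 + 213 = 245°
triadic ↑ +120°: 245 + 120 = 365 → 365 − 360 = 5°
split-comp 26° ↑ +206°: 5 + 206 = 211°
split-comp 33° ↓ +147°: 211 + 147 = 358°
triadic ↓ −120°: 358 − 120 = 238°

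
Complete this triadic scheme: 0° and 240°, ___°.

120°

A triad places three hues 120° apart.
The full set through 0° is {0°, 120°, 240°}.
Given {0°, 240°}, the missing hue is 120°.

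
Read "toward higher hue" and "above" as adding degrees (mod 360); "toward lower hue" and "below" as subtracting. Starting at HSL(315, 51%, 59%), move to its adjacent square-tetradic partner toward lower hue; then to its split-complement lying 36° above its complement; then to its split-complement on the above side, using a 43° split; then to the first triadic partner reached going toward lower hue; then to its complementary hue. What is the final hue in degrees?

4°

−90° (square ↓): 315 − 90 = 225°
+216° (split-comp 36° ↑): 225 + 216 = 441 → 441 − 360 = 81°
+223° (split-comp 43° ↑): 81 + 223 = 304°
−120° (triadic ↓): 304 − 120 = 184°
+180° (complement): 184 + 180 = 364 → 364 − 360 = 4°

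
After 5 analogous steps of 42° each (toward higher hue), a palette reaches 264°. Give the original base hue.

54°

5 steps of 42° (toward higher hue) give a net shift of +210°.
Start = end − shift: 264 − 210 = 54°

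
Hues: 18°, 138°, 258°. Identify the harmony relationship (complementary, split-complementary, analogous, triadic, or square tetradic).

triadic

Sort the hues: 18°, 138°, 258°.
Successive gaps around the wheel: 120°, 120°, 120°.
Three hues equally spaced 120° apart form a triad.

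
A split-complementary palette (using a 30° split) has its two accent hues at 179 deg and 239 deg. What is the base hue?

29°

The accents sit 30° either side of the complement, so the complement is their short-arc midpoint on the wheel.
Short-arc midpoint of 179° and 239°: 209°.
Base is 180° from the complement: 209 − 180 = 29°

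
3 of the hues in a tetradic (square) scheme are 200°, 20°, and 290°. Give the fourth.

A square tetradic scheme places four hues every 90°.
The full set through 20° is {20°, 110°, 200°, 290°}.
Given {20°, 200°, 290°}, the missing hue is 110°.

110°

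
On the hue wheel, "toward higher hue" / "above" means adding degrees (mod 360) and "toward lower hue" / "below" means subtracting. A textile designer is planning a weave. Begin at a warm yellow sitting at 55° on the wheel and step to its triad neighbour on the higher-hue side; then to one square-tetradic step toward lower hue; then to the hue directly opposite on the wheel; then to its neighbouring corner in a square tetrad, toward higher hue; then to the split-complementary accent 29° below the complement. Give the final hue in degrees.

146°

+120° (triadic ↑): 55 + 120 = 175°
−90° (square ↓): 175 − 90 = 85°
+180° (complement): 85 + 180 = 265°
+90° (square ↑): 265 + 90 = 355°
+151° (split-comp 29° ↓): 355 + 151 = 506 → 506 − 360 = 146°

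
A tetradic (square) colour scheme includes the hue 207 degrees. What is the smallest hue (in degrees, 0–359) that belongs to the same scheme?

A square tetradic scheme places four hues every 90°.
The full set through 207° is {27°, 117°, 207°, 297°}.

27°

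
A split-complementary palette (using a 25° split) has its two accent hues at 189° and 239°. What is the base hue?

34°

The accents sit 25° either side of the complement, so the complement is their short-arc midpoint on the wheel.
Short-arc midpoint of 189° and 239°: 214°.
Base is 180° from the complement: 214 − 180 = 34°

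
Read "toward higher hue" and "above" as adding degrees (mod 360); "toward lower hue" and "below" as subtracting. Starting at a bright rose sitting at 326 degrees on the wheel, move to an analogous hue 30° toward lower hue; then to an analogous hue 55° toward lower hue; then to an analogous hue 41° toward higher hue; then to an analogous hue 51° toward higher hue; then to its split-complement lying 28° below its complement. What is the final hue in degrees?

326 − 30 = 296°   (analog 30° ↓)
296 − 55 = 241°   (analog 55° ↓)
241 + 41 = 282°   (analog 41° ↑)
282 + 51 = 333°   (analog 51° ↑)
333 + 152 = 485 → 485 − 360 = 125°   (split-comp 28° ↓)

125°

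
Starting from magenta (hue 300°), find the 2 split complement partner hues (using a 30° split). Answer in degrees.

Split-complementary hues sit 30° either side of the complement.
Complement of 300°: 300 + 180 = 480 → 480 − 360 = 120°
120 − 30 = 90°
120 + 30 = 150°

90° and 150°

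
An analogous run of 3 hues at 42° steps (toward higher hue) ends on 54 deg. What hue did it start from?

2 steps of 42° (toward higher hue) give a net shift of +84°.
Start = end − shift: 54 − 84 = -30 → -30 + 360 = 330°

330°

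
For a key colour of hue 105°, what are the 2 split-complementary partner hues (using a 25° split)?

260° and 310°

Complement of 105°: 105 + 180 = 285°
285 − 25 = 260°
285 + 25 = 310°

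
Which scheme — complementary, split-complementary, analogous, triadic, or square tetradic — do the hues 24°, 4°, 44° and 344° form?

analogous

Sort the hues: 4°, 24°, 44°, 344°.
Successive gaps around the wheel: 20°, 20°, 300°, 20°.
A run of hues at equal small steps (20°) with one large closing gap is an analogous group.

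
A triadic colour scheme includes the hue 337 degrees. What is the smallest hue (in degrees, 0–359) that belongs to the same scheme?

97°

A triad places three hues 120° apart.
The full set through 337° is {97°, 217°, 337°}.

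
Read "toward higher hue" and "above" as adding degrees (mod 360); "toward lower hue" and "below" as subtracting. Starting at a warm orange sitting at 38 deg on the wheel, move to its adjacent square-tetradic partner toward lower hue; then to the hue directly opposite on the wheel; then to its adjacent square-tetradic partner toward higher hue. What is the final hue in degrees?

218°

−90° (square ↓): 38 − 90 = -52 → -52 + 360 = 308°
+180° (complement): 308 + 180 = 488 → 488 − 360 = 128°
+90° (square ↑): 128 + 90 = 218°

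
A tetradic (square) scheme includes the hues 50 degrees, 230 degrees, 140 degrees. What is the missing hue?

320°

A square tetradic scheme places four hues every 90°.
The full set through 50° is {50°, 140°, 230°, 320°}.
Given {50°, 140°, 230°}, the missing hue is 320°.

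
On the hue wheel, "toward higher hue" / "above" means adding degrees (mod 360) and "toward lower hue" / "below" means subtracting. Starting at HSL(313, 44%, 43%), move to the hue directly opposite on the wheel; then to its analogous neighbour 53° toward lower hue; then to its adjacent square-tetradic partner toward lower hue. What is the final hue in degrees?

complement +180°: 313 + 180 = 493 → 493 − 360 = 133°
analog 53° ↓ −53°: 133 − 53 = 80°
square ↓ −90°: 80 − 90 = -10 → -10 + 360 = 350°

350°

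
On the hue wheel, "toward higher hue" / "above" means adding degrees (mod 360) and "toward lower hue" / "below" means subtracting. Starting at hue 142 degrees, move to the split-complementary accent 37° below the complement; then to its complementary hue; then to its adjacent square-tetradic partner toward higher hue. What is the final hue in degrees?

195°

+143° (split-comp 37° ↓): 142 + 143 = 285°
+180° (complement): 285 + 180 = 465 → 465 − 360 = 105°
+90° (square ↑): 105 + 90 = 195°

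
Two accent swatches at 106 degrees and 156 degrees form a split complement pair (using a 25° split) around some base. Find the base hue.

311°

The accents sit 25° either side of the complement, so the complement is their short-arc midpoint on the wheel.
Short-arc midpoint of 106° and 156°: 131°.
Base is 180° from the complement: 131 − 180 = -49 → -49 + 360 = 311°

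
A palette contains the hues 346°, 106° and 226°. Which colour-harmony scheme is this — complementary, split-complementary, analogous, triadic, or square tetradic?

Sort the hues: 106°, 226°, 346°.
Successive gaps around the wheel: 120°, 120°, 120°.
Three hues equally spaced 120° apart form a triad.

triadic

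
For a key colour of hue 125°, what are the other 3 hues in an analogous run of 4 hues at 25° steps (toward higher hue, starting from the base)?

Analogous hues sit every 25° along the wheel.
125 + 25 = 150°
125 + 50 = 175°
125 + 75 = 200°

150°, 175°, and 200°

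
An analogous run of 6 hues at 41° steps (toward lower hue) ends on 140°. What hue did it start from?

345°

5 steps of 41° (toward lower hue) give a net shift of −205°.
Start = end − shift: 140 + 205 = 345°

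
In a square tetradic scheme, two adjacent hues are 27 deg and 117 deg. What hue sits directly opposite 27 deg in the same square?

207°

A square tetradic scheme places four hues 90° apart; opposite corners are 180° apart.
27 + 180 = 207°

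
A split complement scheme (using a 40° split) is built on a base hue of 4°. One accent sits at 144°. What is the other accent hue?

Split-complementary hues sit 40° either side of the complement.
Complement of the base 4°: 4 + 180 = 184°
The given accent 144° is 40° one side of 184°; the other accent sits 40° the other side: 184 + 40 = 224°

224°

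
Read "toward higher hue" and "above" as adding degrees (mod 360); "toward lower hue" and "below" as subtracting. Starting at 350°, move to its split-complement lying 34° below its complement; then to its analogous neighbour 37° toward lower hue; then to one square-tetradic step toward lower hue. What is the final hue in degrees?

split-comp 34° ↓ +146°: 350 + 146 = 496 → 496 − 360 = 136°
analog 37° ↓ −37°: 136 − 37 = 99°
square ↓ −90°: 99 − 90 = 9°

9°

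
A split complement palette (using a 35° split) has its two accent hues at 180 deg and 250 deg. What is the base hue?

The accents sit 35° either side of the complement, so the complement is their short-arc midpoint on the wheel.
Short-arc midpoint of 180° and 250°: 215°.
Base is 180° from the complement: 215 − 180 = 35°

35°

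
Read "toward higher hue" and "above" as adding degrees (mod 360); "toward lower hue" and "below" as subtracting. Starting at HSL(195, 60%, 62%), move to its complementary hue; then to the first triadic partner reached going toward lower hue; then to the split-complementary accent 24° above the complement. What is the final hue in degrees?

complement +180°: 195 + 180 = 375 → 375 − 360 = 15°
triadic ↓ −120°: 15 − 120 = -105 → -105 + 360 = 255°
split-comp 24° ↑ +204°: 255 + 204 = 459 → 459 − 360 = 99°

99°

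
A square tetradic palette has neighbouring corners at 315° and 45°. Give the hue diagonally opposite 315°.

A square tetradic scheme places four hues 90° apart; opposite corners are 180° apart.
315 + 180 = 495 → 495 − 360 = 135°

135°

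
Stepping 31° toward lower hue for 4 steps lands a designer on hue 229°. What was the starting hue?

353°

4 steps of 31° (toward lower hue) give a net shift of −124°.
Start = end − shift: 229 + 124 = 353°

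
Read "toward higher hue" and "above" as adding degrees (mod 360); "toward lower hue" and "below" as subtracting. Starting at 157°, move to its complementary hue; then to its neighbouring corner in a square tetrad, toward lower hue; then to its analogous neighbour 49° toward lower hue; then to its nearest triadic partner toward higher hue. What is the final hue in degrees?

318°

157 + 180 = 337°   (complement)
337 − 90 = 247°   (square ↓)
247 − 49 = 198°   (analog 49° ↓)
198 + 120 = 318°   (triadic ↑)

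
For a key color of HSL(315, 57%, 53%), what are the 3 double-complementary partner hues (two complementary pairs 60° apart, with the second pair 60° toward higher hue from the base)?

15°, 135° and 195°

A rectangular tetradic uses two complementary pairs 60° apart: offsets 0°, 60°, 180°, 240°.
315 + 60 = 375 → 375 − 360 = 15°
315 + 180 = 495 → 495 − 360 = 135°
315 + 240 = 555 → 555 − 360 = 195°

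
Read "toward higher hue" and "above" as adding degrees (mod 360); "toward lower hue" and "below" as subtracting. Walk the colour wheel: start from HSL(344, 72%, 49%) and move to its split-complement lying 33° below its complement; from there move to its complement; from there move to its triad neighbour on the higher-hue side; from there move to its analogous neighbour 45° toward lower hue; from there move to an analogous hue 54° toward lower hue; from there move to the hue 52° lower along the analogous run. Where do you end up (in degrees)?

280°

+147° (split-comp 33° ↓): 344 + 147 = 491 → 491 − 360 = 131°
+180° (complement): 131 + 180 = 311°
+120° (triadic ↑): 311 + 120 = 431 → 431 − 360 = 71°
−45° (analog 45° ↓): 71 − 45 = 26°
−54° (analog 54° ↓): 26 − 54 = -28 → -28 + 360 = 332°
−52° (analog 52° ↓): 332 − 52 = 280°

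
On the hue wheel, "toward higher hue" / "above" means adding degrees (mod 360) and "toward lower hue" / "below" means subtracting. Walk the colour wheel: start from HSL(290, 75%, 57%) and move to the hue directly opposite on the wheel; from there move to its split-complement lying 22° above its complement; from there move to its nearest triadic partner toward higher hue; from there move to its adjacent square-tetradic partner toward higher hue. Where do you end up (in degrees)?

162°

complement +180°: 290 + 180 = 470 → 470 − 360 = 110°
split-comp 22° ↑ +202°: 110 + 202 = 312°
triadic ↑ +120°: 312 + 120 = 432 → 432 − 360 = 72°
square ↑ +90°: 72 + 90 = 162°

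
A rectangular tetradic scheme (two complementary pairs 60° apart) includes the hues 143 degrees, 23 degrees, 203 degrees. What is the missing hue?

A rectangular tetradic uses two complementary pairs 60° apart: offsets 0°, 60°, 180°, 240°.
Among {23°, 143°, 203°}, 203° and 23° are a 180° pair.
The remaining hue 143° needs its own complement: 143 + 180 = 323°

323°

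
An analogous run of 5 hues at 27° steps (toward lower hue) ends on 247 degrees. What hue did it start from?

355°

4 steps of 27° (toward lower hue) give a net shift of −108°.
Start = end − shift: 247 + 108 = 355°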